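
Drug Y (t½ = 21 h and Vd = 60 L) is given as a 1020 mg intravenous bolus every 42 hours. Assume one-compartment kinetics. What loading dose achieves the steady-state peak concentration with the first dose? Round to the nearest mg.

f = (1/2)^(42/21) ≈ 0.250000; accumulation ratio R = 1/(1−f) ≈ 1.33333.
Loading dose to hit Cmax,ss on first dose: D_load = D_maint·R ≈ 1020 × 1.33333 ≈ 1360.00 mg.

1360 mg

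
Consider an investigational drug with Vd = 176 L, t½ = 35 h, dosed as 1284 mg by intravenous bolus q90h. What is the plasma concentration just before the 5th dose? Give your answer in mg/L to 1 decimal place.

f = (1/2)^(τ/t½) = (1/2)^(90/35) ≈ 0.1682.
C₀ = D/Vd = 1284/176 ≈ 7.295 mg/L.
Before the 5th dose, 4 doses have been given. Superposition: Cmin = C₀·(f + f² + … + f^4).
≈ 7.295 × (0.1682 + 0.0283 + 0.0048 + 0.0008) ≈ 7.295 × 0.2021 ≈ 1.474 mg/L.

1.5 mg/L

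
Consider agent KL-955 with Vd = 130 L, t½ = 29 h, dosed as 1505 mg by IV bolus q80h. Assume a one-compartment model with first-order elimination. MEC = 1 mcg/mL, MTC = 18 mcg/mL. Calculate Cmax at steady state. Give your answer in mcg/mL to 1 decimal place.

k = ln2/t½ = ln2/29 ≈ 0.023902 h⁻¹; fraction remaining f = e^(−kτ) = e^(−0.023902×80) ≈ 0.1478.
Accumulation ratio R = 1/(1 − f) ≈ 1/0.8522 ≈ 1.1734.
Each bolus raises the concentration by D/Vd = 1505/130 ≈ 11.577 mcg/mL.
Steady-state peak Cmax,ss = C₀·R ≈ 11.577 × 1.1734 ≈ 13.584 mcg/mL.
Peak 13.6 mcg/mL vs MTC 18 mcg/mL: below toxic threshold.

13.6 mcg/mL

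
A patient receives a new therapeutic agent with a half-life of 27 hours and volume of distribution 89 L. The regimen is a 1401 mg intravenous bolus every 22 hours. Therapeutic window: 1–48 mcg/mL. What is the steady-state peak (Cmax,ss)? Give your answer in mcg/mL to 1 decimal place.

36.5 mcg/mL

τ/t½ = 22/27 ≈ 0.81481, so fraction remaining f = (1/2)^(22/27) ≈ 0.5685.
At steady state, accumulation factor R = 1/(1 − e^(−kτ)) ≈ 2.3175.
Single-dose peak C₀ = D/Vd = 1401/89 ≈ 15.742 mcg/mL.
Steady-state peak Cmax,ss = C₀·R ≈ 15.742 × 2.3175 ≈ 36.482 mcg/mL.
Peak 36.5 mcg/mL vs MTC 48 mcg/mL: below toxic threshold.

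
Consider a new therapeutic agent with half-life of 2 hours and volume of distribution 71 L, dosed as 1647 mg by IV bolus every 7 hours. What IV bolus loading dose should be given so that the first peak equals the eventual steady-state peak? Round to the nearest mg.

1807 mg

f = (1/2)^(7/2) ≈ 0.088388; accumulation ratio R = 1/(1−f) ≈ 1.09696.
Loading dose to hit Cmax,ss on first dose: D_load = D_maint·R ≈ 1647 × 1.09696 ≈ 1806.69 mg.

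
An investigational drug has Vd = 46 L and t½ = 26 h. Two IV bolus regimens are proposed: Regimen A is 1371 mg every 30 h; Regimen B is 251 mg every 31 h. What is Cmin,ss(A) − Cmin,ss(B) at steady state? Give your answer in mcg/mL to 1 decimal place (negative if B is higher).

Regimen A: f = (1/2)^(30/26) ≈ 0.4494; Cmin,ss = (1371/46)·f/(1−f) ≈ 24.326 mcg/mL.
Regimen B: f = (1/2)^(31/26) ≈ 0.4376; Cmin,ss = (251/46)·f/(1−f) ≈ 4.246 mcg/mL.
Difference ≈ 24.326 − 4.246 ≈ 20.080 mcg/mL.

20.1 mcg/mL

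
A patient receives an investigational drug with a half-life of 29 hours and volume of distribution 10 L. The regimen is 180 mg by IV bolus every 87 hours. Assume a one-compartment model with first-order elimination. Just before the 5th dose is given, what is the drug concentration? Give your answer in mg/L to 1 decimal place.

2.6 mg/L

f = (1/2)^(τ/t½) = (1/2)^(87/29) ≈ 0.1250.
C₀ = D/Vd = 180/10 ≈ 18.000 mg/L.
Before the 5th dose, 4 doses have been given. Superposition: Cmin = C₀·(f + f² + … + f^4).
≈ 18.000 × (0.1250 + 0.0156 + 0.0020 + 0.0002) ≈ 18.000 × 0.1428 ≈ 2.570 mg/L.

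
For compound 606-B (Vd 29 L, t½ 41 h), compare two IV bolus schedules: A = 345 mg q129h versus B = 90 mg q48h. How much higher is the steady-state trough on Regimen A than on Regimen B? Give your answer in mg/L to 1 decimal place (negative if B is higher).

-1.0 mg/L

Regimen A: f = (1/2)^(129/41) ≈ 0.1129; Cmin,ss = (345/29)·f/(1−f) ≈ 1.514 mg/L.
Regimen B: f = (1/2)^(48/41) ≈ 0.4442; Cmin,ss = (90/29)·f/(1−f) ≈ 2.480 mg/L.
Difference ≈ 1.514 − 2.480 ≈ -0.966 mg/L.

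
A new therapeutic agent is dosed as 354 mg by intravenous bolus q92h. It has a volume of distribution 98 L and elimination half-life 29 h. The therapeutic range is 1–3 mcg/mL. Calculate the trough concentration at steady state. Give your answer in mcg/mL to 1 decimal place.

0.5 mcg/mL

Over one 92-h interval, 92/29 ≈ 3.1724 half-lives elapse, leaving f ≈ 0.1109 of each dose.
Each bolus raises the concentration by D/Vd = 354/98 ≈ 3.612 mcg/mL.
Steady-state trough Cmin,ss = C₀·f/(1−f) ≈ 3.612 × 0.1109/0.8891 ≈ 0.451 mcg/mL.
Trough 0.5 mcg/mL vs MEC 1 mcg/mL: subtherapeutic.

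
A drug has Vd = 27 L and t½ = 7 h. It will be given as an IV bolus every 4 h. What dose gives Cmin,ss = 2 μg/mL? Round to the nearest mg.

26 mg

τ/t½ = 4/7 ≈ 0.57143, so f = (1/2)^(4/7) ≈ 0.672950.
Cmin,ss = (D/Vd)·f/(1−f), so D = Cmin,ss·Vd·(1−f)/f.
D = 2 × 27 × (1−f)/f ≈ 2 × 27 × 0.48599 ≈ 26.24 mg.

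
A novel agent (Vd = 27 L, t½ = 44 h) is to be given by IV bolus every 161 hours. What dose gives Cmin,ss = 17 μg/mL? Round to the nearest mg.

τ/t½ = 161/44 ≈ 3.6591, so f = (1/2)^(161/44) ≈ 0.079160.
Cmin,ss = (D/Vd)·f/(1−f), so D = Cmin,ss·Vd·(1−f)/f.
D = 17 × 27 × (1−f)/f ≈ 17 × 27 × 11.63264 ≈ 5339.38 mg.

5339 mg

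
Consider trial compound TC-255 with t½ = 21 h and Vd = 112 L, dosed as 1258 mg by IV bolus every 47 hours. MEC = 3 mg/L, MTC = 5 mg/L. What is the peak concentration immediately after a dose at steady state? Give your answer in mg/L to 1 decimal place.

14.3 mg/L

Over one 47-h interval, 47/21 ≈ 2.2381 half-lives elapse, leaving f ≈ 0.2120 of each dose.
Accumulation ratio R = 1/(1 − f) ≈ 1/0.7880 ≈ 1.2690.
Single-dose peak C₀ = D/Vd = 1258/112 ≈ 11.232 mg/L.
Steady-state peak Cmax,ss = C₀·R ≈ 11.232 × 1.2690 ≈ 14.253 mg/L.
Peak 14.3 mg/L vs MTC 5 mg/L: exceeds toxic threshold.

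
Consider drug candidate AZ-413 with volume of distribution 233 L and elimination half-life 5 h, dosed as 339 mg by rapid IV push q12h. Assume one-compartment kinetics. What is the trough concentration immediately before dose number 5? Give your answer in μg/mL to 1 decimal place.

f = (1/2)^(τ/t½) = (1/2)^(12/5) ≈ 0.1895.
C₀ = D/Vd = 339/233 ≈ 1.455 μg/mL.
Before the 5th dose, 4 doses have been given. Superposition: Cmin = C₀·(f + f² + … + f^4).
≈ 1.455 × (0.1895 + 0.0359 + 0.0068 + 0.0013) ≈ 1.455 × 0.2335 ≈ 0.340 μg/mL.

0.3 μg/mL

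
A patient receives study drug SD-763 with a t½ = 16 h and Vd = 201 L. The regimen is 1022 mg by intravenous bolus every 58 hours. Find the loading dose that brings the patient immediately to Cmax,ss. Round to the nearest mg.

f = (1/2)^(58/16) ≈ 0.081052; accumulation ratio R = 1/(1−f) ≈ 1.08820.
Loading dose to hit Cmax,ss on first dose: D_load = D_maint·R ≈ 1022 × 1.08820 ≈ 1112.14 mg.

1112 mg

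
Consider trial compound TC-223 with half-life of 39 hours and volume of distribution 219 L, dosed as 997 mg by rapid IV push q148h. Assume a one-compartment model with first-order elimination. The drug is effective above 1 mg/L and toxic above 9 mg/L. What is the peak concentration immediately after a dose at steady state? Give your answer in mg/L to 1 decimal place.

Over one 148-h interval, 148/39 ≈ 3.7949 half-lives elapse, leaving f ≈ 0.0720 of each dose.
Accumulation ratio R = 1/(1 − f) ≈ 1/0.9280 ≈ 1.0776.
Each bolus raises the concentration by D/Vd = 997/219 ≈ 4.553 mg/L.
Cmax,ss = C₀/(1 − f) ≈ 4.553/0.9280 ≈ 4.906 mg/L.
Peak 4.9 mg/L vs MTC 9 mg/L: below toxic threshold.

4.9 mg/L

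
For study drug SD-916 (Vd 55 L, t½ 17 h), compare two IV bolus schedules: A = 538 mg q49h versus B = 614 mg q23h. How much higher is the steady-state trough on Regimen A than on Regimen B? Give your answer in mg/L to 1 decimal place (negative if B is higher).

Regimen A: f = (1/2)^(49/17) ≈ 0.1356; Cmin,ss = (538/55)·f/(1−f) ≈ 1.534 mg/L.
Regimen B: f = (1/2)^(23/17) ≈ 0.3915; Cmin,ss = (614/55)·f/(1−f) ≈ 7.183 mg/L.
Difference ≈ 1.534 − 7.183 ≈ -5.649 mg/L.

-5.6 mg/L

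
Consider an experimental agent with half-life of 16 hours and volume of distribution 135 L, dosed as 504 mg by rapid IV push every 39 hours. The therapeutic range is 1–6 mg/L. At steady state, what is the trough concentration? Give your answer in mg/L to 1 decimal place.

k = ln2/t½ = ln2/16 ≈ 0.043322 h⁻¹; fraction remaining f = e^(−kτ) = e^(−0.043322×39) ≈ 0.1846.
At steady state, accumulation factor R = 1/(1 − e^(−kτ)) ≈ 1.2264.
Single-dose peak C₀ = D/Vd = 504/135 ≈ 3.733 mg/L.
Cmax,ss = C₀/(1 − f) ≈ 3.733/0.8154 ≈ 4.578 mg/L.
Steady-state trough Cmin,ss = Cmax,ss·f ≈ 4.578 × 0.1846 ≈ 0.845 mg/L.
Trough 0.8 mg/L vs MEC 1 mg/L: subtherapeutic.

0.8 mg/L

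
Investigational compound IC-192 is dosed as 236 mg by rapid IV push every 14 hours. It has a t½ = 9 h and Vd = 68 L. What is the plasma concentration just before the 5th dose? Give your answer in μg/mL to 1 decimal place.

f = (1/2)^(τ/t½) = (1/2)^(14/9) ≈ 0.3402.
C₀ = D/Vd = 236/68 ≈ 3.471 μg/mL.
Before the 5th dose, 4 doses have been given. Superposition: Cmin = C₀·(f + f² + … + f^4).
≈ 3.471 × (0.3402 + 0.1157 + 0.0394 + 0.0134) ≈ 3.471 × 0.5087 ≈ 1.766 μg/mL.

1.8 μg/mL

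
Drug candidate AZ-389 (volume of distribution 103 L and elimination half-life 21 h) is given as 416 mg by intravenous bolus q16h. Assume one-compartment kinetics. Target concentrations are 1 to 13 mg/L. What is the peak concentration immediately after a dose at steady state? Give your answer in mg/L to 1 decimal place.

9.8 mg/L

Over one 16-h interval, 16/21 ≈ 0.7619 half-lives elapse, leaving f ≈ 0.5897 of each dose.
Accumulation ratio R = 1/(1 − f) ≈ 1/0.4103 ≈ 2.4372.
Each bolus raises the concentration by D/Vd = 416/103 ≈ 4.039 mg/L.
Steady-state peak Cmax,ss = C₀·R ≈ 4.039 × 2.4372 ≈ 9.844 mg/L.
Peak 9.8 mg/L vs MTC 13 mg/L: below toxic threshold.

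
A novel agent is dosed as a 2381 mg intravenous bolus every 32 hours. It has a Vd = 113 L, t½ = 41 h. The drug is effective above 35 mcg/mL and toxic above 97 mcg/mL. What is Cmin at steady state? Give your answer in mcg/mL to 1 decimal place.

29.4 mcg/mL

k = ln2/t½ = ln2/41 ≈ 0.016906 h⁻¹; fraction remaining f = e^(−kτ) = e^(−0.016906×32) ≈ 0.5822.
At steady state, accumulation factor R = 1/(1 − e^(−kτ)) ≈ 2.3935.
Each bolus raises the concentration by D/Vd = 2381/113 ≈ 21.071 mcg/mL.
Cmax,ss = C₀/(1 − f) ≈ 21.071/0.4178 ≈ 50.433 mcg/mL.
One interval later, Cmin,ss = Cmax,ss·e^(−kτ) ≈ 50.433 × 0.5822 ≈ 29.362 mcg/mL.
Trough 29.4 mcg/mL vs MEC 35 mcg/mL: subtherapeutic.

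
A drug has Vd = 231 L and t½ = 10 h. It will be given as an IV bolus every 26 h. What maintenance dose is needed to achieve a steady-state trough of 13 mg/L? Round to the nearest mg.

τ/t½ = 26/10 ≈ 2.6, so f = (1/2)^(26/10) ≈ 0.164938.
Cmin,ss = (D/Vd)·f/(1−f), so D = Cmin,ss·Vd·(1−f)/f.
D = 13 × 231 × (1−f)/f ≈ 13 × 231 × 5.06288 ≈ 15203.83 mg.

15204 mg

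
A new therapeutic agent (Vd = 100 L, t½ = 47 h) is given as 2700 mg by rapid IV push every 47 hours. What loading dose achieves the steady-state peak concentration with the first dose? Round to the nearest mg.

f = (1/2)^(47/47) ≈ 0.500000; accumulation ratio R = 1/(1−f) ≈ 2.00000.
Loading dose to hit Cmax,ss on first dose: D_load = D_maint·R ≈ 2700 × 2.00000 ≈ 5400.00 mg.

5400 mg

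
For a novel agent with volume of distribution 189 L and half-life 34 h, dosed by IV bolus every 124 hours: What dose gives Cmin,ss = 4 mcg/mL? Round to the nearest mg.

τ/t½ = 124/34 ≈ 3.6471, so f = (1/2)^(124/34) ≈ 0.079823.
Cmin,ss = (D/Vd)·f/(1−f), so D = Cmin,ss·Vd·(1−f)/f.
D = 4 × 189 × (1−f)/f ≈ 4 × 189 × 11.52772 ≈ 8714.96 mg.

8715 mg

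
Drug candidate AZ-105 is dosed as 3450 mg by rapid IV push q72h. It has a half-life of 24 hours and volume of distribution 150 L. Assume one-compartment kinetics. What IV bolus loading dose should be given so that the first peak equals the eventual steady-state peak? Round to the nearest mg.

f = (1/2)^(72/24) ≈ 0.125000; accumulation ratio R = 1/(1−f) ≈ 1.14286.
Loading dose to hit Cmax,ss on first dose: D_load = D_maint·R ≈ 3450 × 1.14286 ≈ 3942.87 mg.

3943 mg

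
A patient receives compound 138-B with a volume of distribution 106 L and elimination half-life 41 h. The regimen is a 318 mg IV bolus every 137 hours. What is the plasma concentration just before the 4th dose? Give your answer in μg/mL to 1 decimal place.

f = (1/2)^(τ/t½) = (1/2)^(137/41) ≈ 0.0987.
C₀ = D/Vd = 318/106 ≈ 3.000 μg/mL.
Before the 4th dose, 3 doses have been given. Superposition: Cmin = C₀·(f + f² + … + f^3).
≈ 3.000 × (0.0987 + 0.0097 + 0.0010) ≈ 3.000 × 0.1094 ≈ 0.328 μg/mL.

0.3 μg/mL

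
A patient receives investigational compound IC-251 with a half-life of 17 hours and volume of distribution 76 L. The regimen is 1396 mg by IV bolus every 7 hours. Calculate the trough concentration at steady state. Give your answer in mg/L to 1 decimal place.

55.6 mg/L

k = ln2/t½ = ln2/17 ≈ 0.040773 h⁻¹; fraction remaining f = e^(−kτ) = e^(−0.040773×7) ≈ 0.7517.
Accumulation ratio R = 1/(1 − f) ≈ 1/0.2483 ≈ 4.0274.
Single-dose peak C₀ = D/Vd = 1396/76 ≈ 18.368 mg/L.
Steady-state peak Cmax,ss = C₀·R ≈ 18.368 × 4.0274 ≈ 73.975 mg/L.
Steady-state trough Cmin,ss = Cmax,ss·f ≈ 73.975 × 0.7517 ≈ 55.607 mg/L.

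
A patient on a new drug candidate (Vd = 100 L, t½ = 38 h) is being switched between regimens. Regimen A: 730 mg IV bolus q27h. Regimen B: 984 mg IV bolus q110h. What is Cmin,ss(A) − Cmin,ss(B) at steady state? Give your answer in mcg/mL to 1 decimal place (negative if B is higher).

Regimen A: f = (1/2)^(27/38) ≈ 0.6111; Cmin,ss = (730/100)·f/(1−f) ≈ 11.471 mcg/mL.
Regimen B: f = (1/2)^(110/38) ≈ 0.1345; Cmin,ss = (984/100)·f/(1−f) ≈ 1.529 mcg/mL.
Difference ≈ 11.471 − 1.529 ≈ 9.942 mcg/mL.

9.9 mcg/mL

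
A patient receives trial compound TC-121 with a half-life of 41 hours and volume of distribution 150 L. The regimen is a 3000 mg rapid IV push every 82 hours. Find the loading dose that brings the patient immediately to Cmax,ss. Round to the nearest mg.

4000 mg

f = (1/2)^(82/41) ≈ 0.250000; accumulation ratio R = 1/(1−f) ≈ 1.33333.
Loading dose to hit Cmax,ss on first dose: D_load = D_maint·R ≈ 3000 × 1.33333 ≈ 3999.99 mg.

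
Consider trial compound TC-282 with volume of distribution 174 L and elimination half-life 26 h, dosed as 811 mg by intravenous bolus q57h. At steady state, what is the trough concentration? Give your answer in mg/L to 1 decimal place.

1.3 mg/L

τ/t½ = 57/26 ≈ 2.1923, so fraction remaining f = (1/2)^(57/26) ≈ 0.2188.
At steady state, accumulation factor R = 1/(1 − e^(−kτ)) ≈ 1.2801.
Each bolus raises the concentration by D/Vd = 811/174 ≈ 4.661 mg/L.
Cmax,ss = C₀/(1 − f) ≈ 4.661/0.7812 ≈ 5.966 mg/L.
One interval later, Cmin,ss = Cmax,ss·e^(−kτ) ≈ 5.966 × 0.2188 ≈ 1.305 mg/L.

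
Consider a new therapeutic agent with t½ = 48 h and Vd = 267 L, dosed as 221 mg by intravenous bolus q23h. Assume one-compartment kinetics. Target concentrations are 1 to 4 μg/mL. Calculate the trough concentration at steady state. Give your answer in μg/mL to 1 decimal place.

2.1 μg/mL

τ/t½ = 23/48 ≈ 0.47917, so fraction remaining f = (1/2)^(23/48) ≈ 0.7174.
Single-dose peak C₀ = D/Vd = 221/267 ≈ 0.828 μg/mL.
Steady-state trough Cmin,ss = C₀·f/(1−f) ≈ 0.828 × 0.7174/0.2826 ≈ 2.102 μg/mL.
Trough 2.1 μg/mL vs MEC 1 μg/mL: adequate.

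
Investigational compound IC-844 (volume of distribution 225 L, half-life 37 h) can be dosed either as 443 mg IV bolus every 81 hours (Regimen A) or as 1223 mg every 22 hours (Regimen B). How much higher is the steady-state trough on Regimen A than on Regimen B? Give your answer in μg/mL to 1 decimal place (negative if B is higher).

Regimen A: f = (1/2)^(81/37) ≈ 0.2193; Cmin,ss = (443/225)·f/(1−f) ≈ 0.553 μg/mL.
Regimen B: f = (1/2)^(22/37) ≈ 0.6622; Cmin,ss = (1223/225)·f/(1−f) ≈ 10.655 μg/mL.
Difference ≈ 0.553 − 10.655 ≈ -10.102 μg/mL.

-10.1 μg/mL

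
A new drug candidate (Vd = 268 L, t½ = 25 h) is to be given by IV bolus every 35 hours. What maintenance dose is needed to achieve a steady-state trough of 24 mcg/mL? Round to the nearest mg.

10542 mg

τ/t½ = 35/25 ≈ 1.4, so f = (1/2)^(35/25) ≈ 0.378929.
Cmin,ss = (D/Vd)·f/(1−f), so D = Cmin,ss·Vd·(1−f)/f.
D = 24 × 268 × (1−f)/f ≈ 24 × 268 × 1.63902 ≈ 10542.18 mg.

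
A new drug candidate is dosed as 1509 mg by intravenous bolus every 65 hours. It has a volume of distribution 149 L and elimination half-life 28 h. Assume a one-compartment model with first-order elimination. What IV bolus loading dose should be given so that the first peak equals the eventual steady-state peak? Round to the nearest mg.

f = (1/2)^(65/28) ≈ 0.200069; accumulation ratio R = 1/(1−f) ≈ 1.25011.
Loading dose to hit Cmax,ss on first dose: D_load = D_maint·R ≈ 1509 × 1.25011 ≈ 1886.42 mg.

1886 mg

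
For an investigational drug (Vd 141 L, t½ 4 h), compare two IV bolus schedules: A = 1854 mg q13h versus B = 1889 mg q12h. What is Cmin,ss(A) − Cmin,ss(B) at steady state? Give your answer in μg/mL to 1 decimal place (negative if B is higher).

-0.4 μg/mL

Regimen A: f = (1/2)^(13/4) ≈ 0.1051; Cmin,ss = (1854/141)·f/(1−f) ≈ 1.544 μg/mL.
Regimen B: f = (1/2)^(12/4) ≈ 0.1250; Cmin,ss = (1889/141)·f/(1−f) ≈ 1.914 μg/mL.
Difference ≈ 1.544 − 1.914 ≈ -0.370 μg/mL.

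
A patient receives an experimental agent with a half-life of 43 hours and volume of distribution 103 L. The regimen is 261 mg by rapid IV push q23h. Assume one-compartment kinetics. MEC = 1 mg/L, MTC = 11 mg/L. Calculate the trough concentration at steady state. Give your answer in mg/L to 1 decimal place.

5.6 mg/L

Over one 23-h interval, 23/43 ≈ 0.53488 half-lives elapse, leaving f ≈ 0.6902 of each dose.
At steady state, accumulation factor R = 1/(1 − e^(−kτ)) ≈ 3.2279.
Single-dose peak C₀ = D/Vd = 261/103 ≈ 2.534 mg/L.
Cmax,ss = C₀/(1 − f) ≈ 2.534/0.3098 ≈ 8.179 mg/L.
One interval later, Cmin,ss = Cmax,ss·e^(−kτ) ≈ 8.179 × 0.6902 ≈ 5.645 mg/L.
Trough 5.6 mg/L vs MEC 1 mg/L: adequate.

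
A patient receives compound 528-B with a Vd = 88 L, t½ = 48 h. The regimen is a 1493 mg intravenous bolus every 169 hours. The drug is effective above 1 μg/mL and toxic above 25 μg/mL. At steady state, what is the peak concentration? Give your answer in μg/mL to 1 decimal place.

18.6 μg/mL

τ/t½ = 169/48 ≈ 3.5208, so fraction remaining f = (1/2)^(169/48) ≈ 0.0871.
Accumulation ratio R = 1/(1 − f) ≈ 1/0.9129 ≈ 1.0954.
Each bolus raises the concentration by D/Vd = 1493/88 ≈ 16.966 μg/mL.
Cmax,ss = C₀/(1 − f) ≈ 16.966/0.9129 ≈ 18.585 μg/mL.
Peak 18.6 μg/mL vs MTC 25 μg/mL: below toxic threshold.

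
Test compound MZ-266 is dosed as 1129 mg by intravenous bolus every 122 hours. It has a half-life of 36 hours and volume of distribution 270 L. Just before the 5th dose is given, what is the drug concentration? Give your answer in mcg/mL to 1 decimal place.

f = (1/2)^(τ/t½) = (1/2)^(122/36) ≈ 0.0955.
C₀ = D/Vd = 1129/270 ≈ 4.181 mcg/mL.
Before the 5th dose, 4 doses have been given. Superposition: Cmin = C₀·(f + f² + … + f^4).
≈ 4.181 × (0.0955 + 0.0091 + 0.0009 + 0.0001) ≈ 4.181 × 0.1056 ≈ 0.442 mcg/mL.

0.4 mcg/mL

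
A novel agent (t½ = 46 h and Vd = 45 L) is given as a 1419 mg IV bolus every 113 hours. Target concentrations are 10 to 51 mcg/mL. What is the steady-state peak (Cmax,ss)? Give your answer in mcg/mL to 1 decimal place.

38.6 mcg/mL

k = ln2/t½ = ln2/46 ≈ 0.015068 h⁻¹; fraction remaining f = e^(−kτ) = e^(−0.015068×113) ≈ 0.1822.
At steady state, accumulation factor R = 1/(1 − e^(−kτ)) ≈ 1.2228.
Each bolus raises the concentration by D/Vd = 1419/45 ≈ 31.533 mcg/mL.
Cmax,ss = C₀/(1 − f) ≈ 31.533/0.8178 ≈ 38.558 mcg/mL.
Peak 38.6 mcg/mL vs MTC 51 mcg/mL: below toxic threshold.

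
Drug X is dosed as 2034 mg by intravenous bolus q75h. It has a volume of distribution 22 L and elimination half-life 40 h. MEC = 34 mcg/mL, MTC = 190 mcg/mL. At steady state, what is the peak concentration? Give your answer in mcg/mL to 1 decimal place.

Over one 75-h interval, 75/40 ≈ 1.875 half-lives elapse, leaving f ≈ 0.2726 of each dose.
At steady state, accumulation factor R = 1/(1 − e^(−kτ)) ≈ 1.3748.
Each bolus raises the concentration by D/Vd = 2034/22 ≈ 92.455 mcg/mL.
Steady-state peak Cmax,ss = C₀·R ≈ 92.455 × 1.3748 ≈ 127.107 mcg/mL.
Peak 127.1 mcg/mL vs MTC 190 mcg/mL: below toxic threshold.

127.1 mcg/mL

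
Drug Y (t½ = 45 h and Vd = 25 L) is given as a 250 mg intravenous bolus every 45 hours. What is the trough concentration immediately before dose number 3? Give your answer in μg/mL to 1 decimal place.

7.5 μg/mL

f = (1/2)^(τ/t½) = (1/2)^(45/45) ≈ 0.5000.
C₀ = D/Vd = 250/25 ≈ 10.000 μg/mL.
Before the 3rd dose, 2 doses have been given. Superposition: Cmin = C₀·(f + f²).
≈ 10.000 × (0.5000 + 0.2500) ≈ 10.000 × 0.7500 ≈ 7.500 μg/mL.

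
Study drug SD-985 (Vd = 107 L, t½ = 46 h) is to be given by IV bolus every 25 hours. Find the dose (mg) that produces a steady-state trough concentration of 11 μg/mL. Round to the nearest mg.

τ/t½ = 25/46 ≈ 0.54348, so f = (1/2)^(25/46) ≈ 0.686115.
Cmin,ss = (D/Vd)·f/(1−f), so D = Cmin,ss·Vd·(1−f)/f.
D = 11 × 107 × (1−f)/f ≈ 11 × 107 × 0.45748 ≈ 538.45 mg.

538 mg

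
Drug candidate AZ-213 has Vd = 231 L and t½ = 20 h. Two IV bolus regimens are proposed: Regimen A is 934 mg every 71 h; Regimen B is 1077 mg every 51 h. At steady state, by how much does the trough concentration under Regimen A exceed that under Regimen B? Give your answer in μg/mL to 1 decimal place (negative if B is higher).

-0.6 μg/mL

Regimen A: f = (1/2)^(71/20) ≈ 0.0854; Cmin,ss = (934/231)·f/(1−f) ≈ 0.378 μg/mL.
Regimen B: f = (1/2)^(51/20) ≈ 0.1708; Cmin,ss = (1077/231)·f/(1−f) ≈ 0.960 μg/mL.
Difference ≈ 0.378 − 0.960 ≈ -0.582 μg/mL.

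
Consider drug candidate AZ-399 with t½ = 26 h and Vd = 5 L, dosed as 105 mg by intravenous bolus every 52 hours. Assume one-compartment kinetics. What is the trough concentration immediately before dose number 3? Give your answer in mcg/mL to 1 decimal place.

f = (1/2)^(τ/t½) = (1/2)^(52/26) ≈ 0.2500.
C₀ = D/Vd = 105/5 ≈ 21.000 mcg/mL.
Before the 3rd dose, 2 doses have been given. Superposition: Cmin = C₀·(f + f²).
≈ 21.000 × (0.2500 + 0.0625) ≈ 21.000 × 0.3125 ≈ 6.562 mcg/mL.

6.6 mcg/mL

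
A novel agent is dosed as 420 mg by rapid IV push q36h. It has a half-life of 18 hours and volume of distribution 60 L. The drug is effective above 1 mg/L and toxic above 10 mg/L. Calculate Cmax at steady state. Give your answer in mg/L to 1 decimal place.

The dosing interval is 2 half-lives, so f = 2^(−2) = 0.25.
At steady state, R = 1/(1 − 0.25) = 4/3.
Single-dose peak C₀ = D/Vd = 420/60 = 7 mg/L.
Steady-state peak Cmax,ss = C₀·R = 7 × 4/3 ≈ 9.333 mg/L.
Peak 9.3 mg/L vs MTC 10 mg/L: below toxic threshold.

9.3 mg/L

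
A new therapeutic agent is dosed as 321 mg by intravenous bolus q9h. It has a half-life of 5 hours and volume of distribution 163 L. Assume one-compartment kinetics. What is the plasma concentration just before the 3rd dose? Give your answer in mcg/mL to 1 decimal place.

f = (1/2)^(τ/t½) = (1/2)^(9/5) ≈ 0.2872.
C₀ = D/Vd = 321/163 ≈ 1.969 mcg/mL.
Before the 3rd dose, 2 doses have been given. Superposition: Cmin = C₀·(f + f²).
≈ 1.969 × (0.2872 + 0.0825) ≈ 1.969 × 0.3697 ≈ 0.728 mcg/mL.

0.7 mcg/mL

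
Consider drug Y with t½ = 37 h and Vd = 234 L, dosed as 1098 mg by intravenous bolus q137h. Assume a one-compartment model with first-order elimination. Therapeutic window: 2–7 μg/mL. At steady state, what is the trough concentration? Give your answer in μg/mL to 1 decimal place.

k = ln2/t½ = ln2/37 ≈ 0.018734 h⁻¹; fraction remaining f = e^(−kτ) = e^(−0.018734×137) ≈ 0.0768.
At steady state, accumulation factor R = 1/(1 − e^(−kτ)) ≈ 1.0832.
Each bolus raises the concentration by D/Vd = 1098/234 ≈ 4.692 μg/mL.
Cmax,ss = C₀/(1 − f) ≈ 4.692/0.9232 ≈ 5.082 μg/mL.
One interval later, Cmin,ss = Cmax,ss·e^(−kτ) ≈ 5.082 × 0.0768 ≈ 0.390 μg/mL.
Trough 0.4 μg/mL vs MEC 2 μg/mL: subtherapeutic.

0.4 μg/mL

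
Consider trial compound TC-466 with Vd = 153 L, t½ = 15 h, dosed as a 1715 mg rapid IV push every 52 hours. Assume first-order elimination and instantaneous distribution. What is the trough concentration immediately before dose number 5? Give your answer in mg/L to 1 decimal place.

1.1 mg/L

f = (1/2)^(τ/t½) = (1/2)^(52/15) ≈ 0.0905.
C₀ = D/Vd = 1715/153 ≈ 11.209 mg/L.
Before the 5th dose, 4 doses have been given. Superposition: Cmin = C₀·(f + f² + … + f^4).
≈ 11.209 × (0.0905 + 0.0082 + 0.0007 + 0.0001) ≈ 11.209 × 0.0995 ≈ 1.115 mg/L.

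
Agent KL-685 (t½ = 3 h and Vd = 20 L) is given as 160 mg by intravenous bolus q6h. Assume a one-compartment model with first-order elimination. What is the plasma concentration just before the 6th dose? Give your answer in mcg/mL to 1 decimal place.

f = (1/2)^(τ/t½) = (1/2)^(6/3) ≈ 0.2500.
C₀ = D/Vd = 160/20 ≈ 8.000 mcg/mL.
Before the 6th dose, 5 doses have been given. Superposition: Cmin = C₀·(f + f² + … + f^5).
≈ 8.000 × (0.2500 + 0.0625 + 0.0156 + 0.0039 + 0.0010) ≈ 8.000 × 0.3330 ≈ 2.664 mcg/mL.

2.7 mcg/mL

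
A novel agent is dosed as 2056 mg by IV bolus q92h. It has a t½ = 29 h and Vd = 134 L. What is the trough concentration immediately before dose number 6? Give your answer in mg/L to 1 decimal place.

1.9 mg/L

f = (1/2)^(τ/t½) = (1/2)^(92/29) ≈ 0.1109.
C₀ = D/Vd = 2056/134 ≈ 15.343 mg/L.
Before the 6th dose, 5 doses have been given. Superposition: Cmin = C₀·(f + f² + … + f^5).
≈ 15.343 × (0.1109 + 0.0123 + 0.0014 + 0.0002 + 0.0000) ≈ 15.343 × 0.1248 ≈ 1.915 mg/L.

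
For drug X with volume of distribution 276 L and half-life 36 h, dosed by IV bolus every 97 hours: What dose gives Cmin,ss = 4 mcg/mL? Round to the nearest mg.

τ/t½ = 97/36 ≈ 2.6944, so f = (1/2)^(97/36) ≈ 0.154487.
Cmin,ss = (D/Vd)·f/(1−f), so D = Cmin,ss·Vd·(1−f)/f.
D = 4 × 276 × (1−f)/f ≈ 4 × 276 × 5.47304 ≈ 6042.24 mg.

6042 mg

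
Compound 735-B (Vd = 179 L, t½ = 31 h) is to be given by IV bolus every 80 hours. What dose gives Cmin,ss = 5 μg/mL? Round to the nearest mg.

4459 mg

τ/t½ = 80/31 ≈ 2.5806, so f = (1/2)^(80/31) ≈ 0.167166.
Cmin,ss = (D/Vd)·f/(1−f), so D = Cmin,ss·Vd·(1−f)/f.
D = 5 × 179 × (1−f)/f ≈ 5 × 179 × 4.98208 ≈ 4458.96 mg.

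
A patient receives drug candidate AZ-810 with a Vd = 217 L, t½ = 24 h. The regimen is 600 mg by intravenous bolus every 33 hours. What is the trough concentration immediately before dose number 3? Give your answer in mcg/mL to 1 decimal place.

1.5 mcg/mL

f = (1/2)^(τ/t½) = (1/2)^(33/24) ≈ 0.3856.
C₀ = D/Vd = 600/217 ≈ 2.765 mcg/mL.
Before the 3rd dose, 2 doses have been given. Superposition: Cmin = C₀·(f + f²).
≈ 2.765 × (0.3856 + 0.1487) ≈ 2.765 × 0.5343 ≈ 1.477 mcg/mL.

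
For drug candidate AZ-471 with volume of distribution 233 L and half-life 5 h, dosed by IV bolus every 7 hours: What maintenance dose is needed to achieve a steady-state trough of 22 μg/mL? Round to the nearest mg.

8402 mg

τ/t½ = 7/5 ≈ 1.4, so f = (1/2)^(7/5) ≈ 0.378929.
Cmin,ss = (D/Vd)·f/(1−f), so D = Cmin,ss·Vd·(1−f)/f.
D = 22 × 233 × (1−f)/f ≈ 22 × 233 × 1.63902 ≈ 8401.62 mg.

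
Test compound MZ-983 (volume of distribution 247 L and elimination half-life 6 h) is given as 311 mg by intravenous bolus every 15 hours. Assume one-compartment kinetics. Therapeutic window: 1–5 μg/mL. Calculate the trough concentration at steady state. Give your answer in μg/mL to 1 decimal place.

k = ln2/t½ = ln2/6 ≈ 0.115525 h⁻¹; fraction remaining f = e^(−kτ) = e^(−0.115525×15) ≈ 0.1768.
Accumulation ratio R = 1/(1 − f) ≈ 1/0.8232 ≈ 1.2148.
Single-dose peak C₀ = D/Vd = 311/247 ≈ 1.259 μg/mL.
Steady-state peak Cmax,ss = C₀·R ≈ 1.259 × 1.2148 ≈ 1.529 μg/mL.
Steady-state trough Cmin,ss = Cmax,ss·f ≈ 1.529 × 0.1768 ≈ 0.270 μg/mL.
Trough 0.3 μg/mL vs MEC 1 μg/mL: subtherapeutic.

0.3 μg/mL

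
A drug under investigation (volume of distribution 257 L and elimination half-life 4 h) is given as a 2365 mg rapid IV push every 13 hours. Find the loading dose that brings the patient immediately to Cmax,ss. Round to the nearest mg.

f = (1/2)^(13/4) ≈ 0.105112; accumulation ratio R = 1/(1−f) ≈ 1.11746.
Loading dose to hit Cmax,ss on first dose: D_load = D_maint·R ≈ 2365 × 1.11746 ≈ 2642.79 mg.

2643 mg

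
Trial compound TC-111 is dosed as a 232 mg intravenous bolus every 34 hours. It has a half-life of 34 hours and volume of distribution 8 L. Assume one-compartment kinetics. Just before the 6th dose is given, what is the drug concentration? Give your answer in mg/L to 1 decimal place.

28.1 mg/L

f = (1/2)^(τ/t½) = (1/2)^(34/34) ≈ 0.5000.
C₀ = D/Vd = 232/8 ≈ 29.000 mg/L.
Before the 6th dose, 5 doses have been given. Superposition: Cmin = C₀·(f + f² + … + f^5).
≈ 29.000 × (0.5000 + 0.2500 + 0.1250 + 0.0625 + 0.0313) ≈ 29.000 × 0.9688 ≈ 28.095 mg/L.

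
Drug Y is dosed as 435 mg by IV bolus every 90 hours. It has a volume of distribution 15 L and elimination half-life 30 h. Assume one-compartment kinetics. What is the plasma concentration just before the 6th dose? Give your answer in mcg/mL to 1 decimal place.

f = (1/2)^(τ/t½) = (1/2)^(90/30) ≈ 0.1250.
C₀ = D/Vd = 435/15 ≈ 29.000 mcg/mL.
Before the 6th dose, 5 doses have been given. Superposition: Cmin = C₀·(f + f² + … + f^5).
≈ 29.000 × (0.1250 + 0.0156 + 0.0020 + 0.0002 + 0.0000) ≈ 29.000 × 0.1428 ≈ 4.141 mcg/mL.

4.1 mcg/mL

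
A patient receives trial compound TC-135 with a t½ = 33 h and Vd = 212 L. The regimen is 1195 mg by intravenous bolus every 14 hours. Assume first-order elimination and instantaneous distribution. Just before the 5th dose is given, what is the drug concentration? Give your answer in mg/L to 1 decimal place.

f = (1/2)^(τ/t½) = (1/2)^(14/33) ≈ 0.7452.
C₀ = D/Vd = 1195/212 ≈ 5.637 mg/L.
Before the 5th dose, 4 doses have been given. Superposition: Cmin = C₀·(f + f² + … + f^4).
≈ 5.637 × (0.7452 + 0.5553 + 0.4138 + 0.3084) ≈ 5.637 × 2.0227 ≈ 11.402 mg/L.

11.4 mg/L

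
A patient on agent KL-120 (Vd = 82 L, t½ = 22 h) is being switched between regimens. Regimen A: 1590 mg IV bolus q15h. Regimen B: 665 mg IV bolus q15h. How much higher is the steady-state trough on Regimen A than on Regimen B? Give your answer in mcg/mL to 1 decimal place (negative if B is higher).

18.7 mcg/mL

Regimen A: f = (1/2)^(15/22) ≈ 0.6234; Cmin,ss = (1590/82)·f/(1−f) ≈ 32.097 mcg/mL.
Regimen B: f = (1/2)^(15/22) ≈ 0.6234; Cmin,ss = (665/82)·f/(1−f) ≈ 13.424 mcg/mL.
Difference ≈ 32.097 − 13.424 ≈ 18.673 mcg/mL.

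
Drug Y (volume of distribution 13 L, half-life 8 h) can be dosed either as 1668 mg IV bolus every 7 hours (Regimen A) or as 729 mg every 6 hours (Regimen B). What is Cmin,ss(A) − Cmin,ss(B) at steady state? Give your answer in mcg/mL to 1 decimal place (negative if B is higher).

71.6 mcg/mL

Regimen A: f = (1/2)^(7/8) ≈ 0.5453; Cmin,ss = (1668/13)·f/(1−f) ≈ 153.873 mcg/mL.
Regimen B: f = (1/2)^(6/8) ≈ 0.5946; Cmin,ss = (729/13)·f/(1−f) ≈ 82.248 mcg/mL.
Difference ≈ 153.873 − 82.248 ≈ 71.625 mcg/mL.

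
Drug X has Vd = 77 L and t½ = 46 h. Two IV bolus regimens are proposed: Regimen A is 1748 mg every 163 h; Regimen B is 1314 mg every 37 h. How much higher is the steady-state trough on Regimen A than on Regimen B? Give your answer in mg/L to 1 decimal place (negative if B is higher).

Regimen A: f = (1/2)^(163/46) ≈ 0.0858; Cmin,ss = (1748/77)·f/(1−f) ≈ 2.131 mg/L.
Regimen B: f = (1/2)^(37/46) ≈ 0.5726; Cmin,ss = (1314/77)·f/(1−f) ≈ 22.862 mg/L.
Difference ≈ 2.131 − 22.862 ≈ -20.731 mg/L.

-20.7 mg/L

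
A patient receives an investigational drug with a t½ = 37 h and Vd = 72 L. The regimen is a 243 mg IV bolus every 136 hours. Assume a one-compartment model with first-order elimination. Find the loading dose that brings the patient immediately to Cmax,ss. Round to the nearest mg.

f = (1/2)^(136/37) ≈ 0.078255; accumulation ratio R = 1/(1−f) ≈ 1.08490.
Loading dose to hit Cmax,ss on first dose: D_load = D_maint·R ≈ 243 × 1.08490 ≈ 263.63 mg.

264 mg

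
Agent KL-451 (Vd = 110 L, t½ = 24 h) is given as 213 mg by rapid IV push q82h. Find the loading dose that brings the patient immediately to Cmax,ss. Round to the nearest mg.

f = (1/2)^(82/24) ≈ 0.093644; accumulation ratio R = 1/(1−f) ≈ 1.10332.
Loading dose to hit Cmax,ss on first dose: D_load = D_maint·R ≈ 213 × 1.10332 ≈ 235.01 mg.

235 mg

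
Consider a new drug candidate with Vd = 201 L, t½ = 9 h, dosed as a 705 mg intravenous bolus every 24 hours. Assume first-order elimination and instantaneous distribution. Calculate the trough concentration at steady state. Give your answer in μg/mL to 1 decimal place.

0.7 μg/mL

τ/t½ = 24/9 ≈ 2.6667, so fraction remaining f = (1/2)^(24/9) ≈ 0.1575.
At steady state, accumulation factor R = 1/(1 − e^(−kτ)) ≈ 1.1869.
Single-dose peak C₀ = D/Vd = 705/201 ≈ 3.507 μg/mL.
Steady-state peak Cmax,ss = C₀·R ≈ 3.507 × 1.1869 ≈ 4.162 μg/mL.
Steady-state trough Cmin,ss = Cmax,ss·f ≈ 4.162 × 0.1575 ≈ 0.656 μg/mL.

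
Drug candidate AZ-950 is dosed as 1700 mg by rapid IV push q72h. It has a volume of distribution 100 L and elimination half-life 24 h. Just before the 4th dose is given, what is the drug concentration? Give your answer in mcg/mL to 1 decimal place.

f = (1/2)^(τ/t½) = (1/2)^(72/24) ≈ 0.1250.
C₀ = D/Vd = 1700/100 ≈ 17.000 mcg/mL.
Before the 4th dose, 3 doses have been given. Superposition: Cmin = C₀·(f + f² + … + f^3).
≈ 17.000 × (0.1250 + 0.0156 + 0.0020) ≈ 17.000 × 0.1426 ≈ 2.424 mcg/mL.

2.4 mcg/mL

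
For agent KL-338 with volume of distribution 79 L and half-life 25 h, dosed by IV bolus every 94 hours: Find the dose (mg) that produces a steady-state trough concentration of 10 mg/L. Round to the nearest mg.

τ/t½ = 94/25 ≈ 3.76, so f = (1/2)^(94/25) ≈ 0.073812.
Cmin,ss = (D/Vd)·f/(1−f), so D = Cmin,ss·Vd·(1−f)/f.
D = 10 × 79 × (1−f)/f ≈ 10 × 79 × 12.54793 ≈ 9912.86 mg.

9913 mg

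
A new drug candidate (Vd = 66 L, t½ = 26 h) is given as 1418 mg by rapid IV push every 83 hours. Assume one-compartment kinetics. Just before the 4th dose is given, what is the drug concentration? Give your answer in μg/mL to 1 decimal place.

f = (1/2)^(τ/t½) = (1/2)^(83/26) ≈ 0.1094.
C₀ = D/Vd = 1418/66 ≈ 21.485 μg/mL.
Before the 4th dose, 3 doses have been given. Superposition: Cmin = C₀·(f + f² + … + f^3).
≈ 21.485 × (0.1094 + 0.0120 + 0.0013) ≈ 21.485 × 0.1227 ≈ 2.636 μg/mL.

2.6 μg/mL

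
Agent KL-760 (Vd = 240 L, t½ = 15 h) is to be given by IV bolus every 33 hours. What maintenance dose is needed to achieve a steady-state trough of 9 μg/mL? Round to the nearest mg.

7765 mg

τ/t½ = 33/15 ≈ 2.2, so f = (1/2)^(33/15) ≈ 0.217638.
Cmin,ss = (D/Vd)·f/(1−f), so D = Cmin,ss·Vd·(1−f)/f.
D = 9 × 240 × (1−f)/f ≈ 9 × 240 × 3.59479 ≈ 7764.75 mg.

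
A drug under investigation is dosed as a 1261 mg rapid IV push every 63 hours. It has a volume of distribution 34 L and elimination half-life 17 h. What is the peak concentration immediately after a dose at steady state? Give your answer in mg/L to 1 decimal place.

Over one 63-h interval, 63/17 ≈ 3.7059 half-lives elapse, leaving f ≈ 0.0766 of each dose.
Accumulation ratio R = 1/(1 − f) ≈ 1/0.9234 ≈ 1.0830.
Single-dose peak C₀ = D/Vd = 1261/34 ≈ 37.088 mg/L.
Cmax,ss = C₀/(1 − f) ≈ 37.088/0.9234 ≈ 40.165 mg/L.

40.2 mg/L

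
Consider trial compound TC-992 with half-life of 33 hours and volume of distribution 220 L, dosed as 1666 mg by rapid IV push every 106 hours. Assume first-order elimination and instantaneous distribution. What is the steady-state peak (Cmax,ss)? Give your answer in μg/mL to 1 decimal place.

8.5 μg/mL

τ/t½ = 106/33 ≈ 3.2121, so fraction remaining f = (1/2)^(106/33) ≈ 0.1079.
At steady state, accumulation factor R = 1/(1 − e^(−kτ)) ≈ 1.1210.
Each bolus raises the concentration by D/Vd = 1666/220 ≈ 7.573 μg/mL.
Steady-state peak Cmax,ss = C₀·R ≈ 7.573 × 1.1210 ≈ 8.489 μg/mL.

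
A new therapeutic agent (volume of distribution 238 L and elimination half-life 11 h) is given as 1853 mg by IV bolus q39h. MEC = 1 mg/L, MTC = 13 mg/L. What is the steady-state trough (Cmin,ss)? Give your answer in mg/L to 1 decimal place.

0.7 mg/L

Over one 39-h interval, 39/11 ≈ 3.5455 half-lives elapse, leaving f ≈ 0.0856 of each dose.
Single-dose peak C₀ = D/Vd = 1853/238 ≈ 7.786 mg/L.
Steady-state trough Cmin,ss = C₀·f/(1−f) ≈ 7.786 × 0.0856/0.9144 ≈ 0.729 mg/L.
Trough 0.7 mg/L vs MEC 1 mg/L: subtherapeutic.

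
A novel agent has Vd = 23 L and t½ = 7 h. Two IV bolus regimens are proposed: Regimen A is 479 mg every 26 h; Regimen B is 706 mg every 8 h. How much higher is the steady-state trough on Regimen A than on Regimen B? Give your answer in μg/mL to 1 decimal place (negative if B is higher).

-23.7 μg/mL

Regimen A: f = (1/2)^(26/7) ≈ 0.0762; Cmin,ss = (479/23)·f/(1−f) ≈ 1.718 μg/mL.
Regimen B: f = (1/2)^(8/7) ≈ 0.4529; Cmin,ss = (706/23)·f/(1−f) ≈ 25.410 μg/mL.
Difference ≈ 1.718 − 25.410 ≈ -23.692 μg/mL.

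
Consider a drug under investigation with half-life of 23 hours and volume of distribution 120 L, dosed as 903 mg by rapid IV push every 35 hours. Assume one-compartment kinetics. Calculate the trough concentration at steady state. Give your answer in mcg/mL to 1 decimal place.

τ/t½ = 35/23 ≈ 1.5217, so fraction remaining f = (1/2)^(35/23) ≈ 0.3483.
Each bolus raises the concentration by D/Vd = 903/120 ≈ 7.525 mcg/mL.
Steady-state trough Cmin,ss = C₀·f/(1−f) ≈ 7.525 × 0.3483/0.6517 ≈ 4.022 mcg/mL.

4.0 mcg/mL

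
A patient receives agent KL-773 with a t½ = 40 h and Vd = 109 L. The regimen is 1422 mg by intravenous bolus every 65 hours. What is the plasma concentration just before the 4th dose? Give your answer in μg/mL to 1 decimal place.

6.0 μg/mL

f = (1/2)^(τ/t½) = (1/2)^(65/40) ≈ 0.3242.
C₀ = D/Vd = 1422/109 ≈ 13.046 μg/mL.
Before the 4th dose, 3 doses have been given. Superposition: Cmin = C₀·(f + f² + … + f^3).
≈ 13.046 × (0.3242 + 0.1051 + 0.0341) ≈ 13.046 × 0.4634 ≈ 6.046 μg/mL.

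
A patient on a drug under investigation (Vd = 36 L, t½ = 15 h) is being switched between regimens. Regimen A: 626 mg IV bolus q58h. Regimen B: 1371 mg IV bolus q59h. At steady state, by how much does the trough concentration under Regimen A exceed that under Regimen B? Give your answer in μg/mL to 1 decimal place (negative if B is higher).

-1.4 μg/mL

Regimen A: f = (1/2)^(58/15) ≈ 0.0686; Cmin,ss = (626/36)·f/(1−f) ≈ 1.281 μg/mL.
Regimen B: f = (1/2)^(59/15) ≈ 0.0655; Cmin,ss = (1371/36)·f/(1−f) ≈ 2.669 μg/mL.
Difference ≈ 1.281 − 2.669 ≈ -1.388 μg/mL.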